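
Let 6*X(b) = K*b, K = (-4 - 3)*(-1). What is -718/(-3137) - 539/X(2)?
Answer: -723929/3137 ≈ -230.77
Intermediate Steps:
K = 7 (K = -7*(-1) = 7)
X(b) = 7*b/6 (X(b) = (7*b)/6 = 7*b/6)
-718/(-3137) - 539/X(2) = -718/(-3137) - 539/((7/6)*2) = -718*(-1/3137) - 539/7/3 = 718/3137 - 539*3/7 = 718/3137 - 231 = -723929/3137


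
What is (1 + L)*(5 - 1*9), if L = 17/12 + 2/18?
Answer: -91/9 ≈ -10.111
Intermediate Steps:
L = 55/36 (L = 17*(1/12) + 2*(1/18) = 17/12 + 1/9 = 55/36 ≈ 1.5278)
(1 + L)*(5 - 1*9) = (1 + 55/36)*(5 - 1*9) = 91*(5 - 9)/36 = (91/36)*(-4) = -91/9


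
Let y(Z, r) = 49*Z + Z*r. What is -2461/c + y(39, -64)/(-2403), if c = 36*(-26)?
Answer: 239309/83304 ≈ 2.8727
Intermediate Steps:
c = -936
-2461/c + y(39, -64)/(-2403) = -2461/(-936) + (39*(49 - 64))/(-2403) = -2461*(-1/936) + (39*(-15))*(-1/2403) = 2461/936 - 585*(-1/2403) = 2461/936 + 65/267 = 239309/83304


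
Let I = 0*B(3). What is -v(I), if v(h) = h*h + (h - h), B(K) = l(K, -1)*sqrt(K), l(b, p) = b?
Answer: 0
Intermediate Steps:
B(K) = K**(3/2) (B(K) = K*sqrt(K) = K**(3/2))
I = 0 (I = 0*3**(3/2) = 0*(3*sqrt(3)) = 0)
v(h) = h**2 (v(h) = h**2 + 0 = h**2)
-v(I) = -1*0**2 = -1*0 = 0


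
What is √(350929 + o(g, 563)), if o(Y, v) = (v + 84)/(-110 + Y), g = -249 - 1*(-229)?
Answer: √5930615990/130 ≈ 592.39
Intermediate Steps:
g = -20 (g = -249 + 229 = -20)
o(Y, v) = (84 + v)/(-110 + Y)
√(350929 + o(g, 563)) = √(350929 + (84 + 563)/(-110 - 20)) = √(350929 + 647/(-130)) = √(350929 - 1/130*647) = √(350929 - 647/130) = √(45620123/130) = √5930615990/130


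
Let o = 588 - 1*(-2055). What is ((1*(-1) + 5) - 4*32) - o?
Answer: -2767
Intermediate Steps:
o = 2643 (o = 588 + 2055 = 2643)
((1*(-1) + 5) - 4*32) - o = ((1*(-1) + 5) - 4*32) - 1*2643 = ((-1 + 5) - 128) - 2643 = (4 - 128) - 2643 = -124 - 2643 = -2767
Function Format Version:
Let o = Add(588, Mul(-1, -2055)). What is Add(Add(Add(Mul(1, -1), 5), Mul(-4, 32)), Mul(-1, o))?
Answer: -2767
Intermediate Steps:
o = 2643 (o = Add(588, 2055) = 2643)
Add(Add(Add(Mul(1, -1), 5), Mul(-4, 32)), Mul(-1, o)) = Add(Add(Add(Mul(1, -1), 5), Mul(-4, 32)), Mul(-1, 2643)) = Add(Add(Add(-1, 5), -128), -2643) = Add(Add(4, -128), -2643) = Add(-124, -2643) = -2767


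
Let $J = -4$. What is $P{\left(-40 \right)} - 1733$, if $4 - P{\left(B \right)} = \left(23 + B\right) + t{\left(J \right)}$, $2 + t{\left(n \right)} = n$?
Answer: $-1706$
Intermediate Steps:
$t{\left(n \right)} = -2 + n$
$P{\left(B \right)} = -13 - B$ ($P{\left(B \right)} = 4 - \left(\left(23 + B\right) - 6\right) = 4 - \left(17 + B\right) = -13 - B$)
$P{\left(-40 \right)} - 1733 = \left(-13 - -40\right) - 1733 = \left(-13 + 40\right) - 1733 = 27 - 1733 = -1706$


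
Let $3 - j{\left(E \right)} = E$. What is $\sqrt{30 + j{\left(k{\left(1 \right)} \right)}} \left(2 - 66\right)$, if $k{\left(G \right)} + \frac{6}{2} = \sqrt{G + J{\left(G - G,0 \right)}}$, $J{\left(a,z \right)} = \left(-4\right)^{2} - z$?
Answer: $- 64 \sqrt{36 - \sqrt{17}} \approx -361.34$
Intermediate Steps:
$J{\left(a,z \right)} = 16 - z$
$k{\left(G \right)} = -3 + \sqrt{16 + G}$ ($k{\left(G \right)} = -3 + \sqrt{G + \left(16 - 0\right)} = -3 + \sqrt{G + \left(16 + 0\right)} = -3 + \sqrt{G + 16} = -3 + \sqrt{16 + G}$)
$j{\left(E \right)} = 3 - E$
$\sqrt{30 + j{\left(k{\left(1 \right)} \right)}} \left(2 - 66\right) = \sqrt{30 + \left(3 - \left(-3 + \sqrt{16 + 1}\right)\right)} \left(2 - 66\right) = \sqrt{30 + \left(3 - \left(-3 + \sqrt{17}\right)\right)} \left(-64\right) = \sqrt{30 + \left(3 + \left(3 - \sqrt{17}\right)\right)} \left(-64\right) = \sqrt{30 + \left(6 - \sqrt{17}\right)} \left(-64\right) = \sqrt{36 - \sqrt{17}} \left(-64\right) = - 64 \sqrt{36 - \sqrt{17}}$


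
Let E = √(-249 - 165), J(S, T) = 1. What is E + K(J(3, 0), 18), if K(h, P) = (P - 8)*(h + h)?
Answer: 20 + 3*I*√46 ≈ 20.0 + 20.347*I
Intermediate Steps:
E = 3*I*√46 (E = √(-414) = 3*I*√46 ≈ 20.347*I)
K(h, P) = 2*h*(-8 + P) (K(h, P) = (-8 + P)*(2*h) = 2*h*(-8 + P))
E + K(J(3, 0), 18) = 3*I*√46 + 2*1*(-8 + 18) = 3*I*√46 + 2*1*10 = 3*I*√46 + 20 = 20 + 3*I*√46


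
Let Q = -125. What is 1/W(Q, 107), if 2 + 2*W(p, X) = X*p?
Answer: -2/13377 ≈ -0.00014951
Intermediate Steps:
W(p, X) = -1 + X*p/2 (W(p, X) = -1 + (X*p)/2 = -1 + X*p/2)
1/W(Q, 107) = 1/(-1 + (1/2)*107*(-125)) = 1/(-1 - 13375/2) = 1/(-13377/2) = -2/13377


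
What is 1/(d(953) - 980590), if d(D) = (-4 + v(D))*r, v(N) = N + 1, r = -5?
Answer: -1/985340 ≈ -1.0149e-6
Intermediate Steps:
v(N) = 1 + N
d(D) = 15 - 5*D (d(D) = (-4 + (1 + D))*(-5) = (-3 + D)*(-5) = 15 - 5*D)
1/(d(953) - 980590) = 1/((15 - 5*953) - 980590) = 1/((15 - 4765) - 980590) = 1/(-4750 - 980590) = 1/(-985340) = -1/985340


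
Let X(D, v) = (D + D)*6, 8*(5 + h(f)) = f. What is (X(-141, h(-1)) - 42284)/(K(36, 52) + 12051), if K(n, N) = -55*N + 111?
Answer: -21988/4651 ≈ -4.7276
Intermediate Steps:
K(n, N) = 111 - 55*N
h(f) = -5 + f/8
X(D, v) = 12*D (X(D, v) = (2*D)*6 = 12*D)
(X(-141, h(-1)) - 42284)/(K(36, 52) + 12051) = (12*(-141) - 42284)/((111 - 55*52) + 12051) = (-1692 - 42284)/((111 - 2860) + 12051) = -43976/(-2749 + 12051) = -43976/9302 = -43976*1/9302 = -21988/4651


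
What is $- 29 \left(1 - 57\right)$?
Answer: $1624$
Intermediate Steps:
$- 29 \left(1 - 57\right) = \left(-29\right) \left(-56\right) = 1624$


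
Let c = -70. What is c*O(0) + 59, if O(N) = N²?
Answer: 59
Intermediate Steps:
c*O(0) + 59 = -70*0² + 59 = -70*0 + 59 = 0 + 59 = 59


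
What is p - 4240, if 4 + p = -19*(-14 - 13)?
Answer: -3731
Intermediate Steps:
p = 509 (p = -4 - 19*(-14 - 13) = -4 - 19*(-27) = -4 + 513 = 509)
p - 4240 = 509 - 4240 = -3731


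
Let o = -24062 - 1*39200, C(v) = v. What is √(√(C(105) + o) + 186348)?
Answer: √(186348 + I*√63157) ≈ 431.68 + 0.291*I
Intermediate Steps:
o = -63262 (o = -24062 - 39200 = -63262)
√(√(C(105) + o) + 186348) = √(√(105 - 63262) + 186348) = √(√(-63157) + 186348) = √(I*√63157 + 186348) = √(186348 + I*√63157)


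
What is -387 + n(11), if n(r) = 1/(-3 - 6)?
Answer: -3484/9 ≈ -387.11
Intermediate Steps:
n(r) = -⅑ (n(r) = 1/(-9) = -⅑)
-387 + n(11) = -387 - ⅑ = -3484/9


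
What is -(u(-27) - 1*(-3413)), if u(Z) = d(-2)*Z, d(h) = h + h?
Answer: -3521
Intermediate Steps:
d(h) = 2*h
u(Z) = -4*Z (u(Z) = (2*(-2))*Z = -4*Z)
-(u(-27) - 1*(-3413)) = -(-4*(-27) - 1*(-3413)) = -(108 + 3413) = -1*3521 = -3521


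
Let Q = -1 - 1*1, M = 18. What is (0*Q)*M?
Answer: 0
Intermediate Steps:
Q = -2 (Q = -1 - 1 = -2)
(0*Q)*M = (0*(-2))*18 = 0*18 = 0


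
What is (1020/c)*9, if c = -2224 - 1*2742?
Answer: -4590/2483 ≈ -1.8486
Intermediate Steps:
c = -4966 (c = -2224 - 2742 = -4966)
(1020/c)*9 = (1020/(-4966))*9 = (1020*(-1/4966))*9 = -510/2483*9 = -4590/2483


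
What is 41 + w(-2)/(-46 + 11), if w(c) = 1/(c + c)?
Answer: 5741/140 ≈ 41.007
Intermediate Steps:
w(c) = 1/(2*c)
41 + w(-2)/(-46 + 11) = 41 + ((1/2)/(-2))/(-46 + 11) = 41 + ((1/2)*(-1/2))/(-35) = 41 - 1/4*(-1/35) = 41 + 1/140 = 5741/140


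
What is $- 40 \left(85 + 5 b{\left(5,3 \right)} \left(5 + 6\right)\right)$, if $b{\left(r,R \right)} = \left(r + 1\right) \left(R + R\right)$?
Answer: $-82600$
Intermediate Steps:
$b{\left(r,R \right)} = 2 R \left(1 + r\right)$ ($b{\left(r,R \right)} = \left(1 + r\right) 2 R = 2 R \left(1 + r\right)$)
$- 40 \left(85 + 5 b{\left(5,3 \right)} \left(5 + 6\right)\right) = - 40 \left(85 + 5 \cdot 2 \cdot 3 \left(1 + 5\right) \left(5 + 6\right)\right) = - 40 \left(85 + 5 \cdot 2 \cdot 3 \cdot 6 \cdot 11\right) = - 40 \left(85 + 5 \cdot 36 \cdot 11\right) = - 40 \left(85 + 180 \cdot 11\right) = - 40 \left(85 + 1980\right) = \left(-40\right) 2065 = -82600$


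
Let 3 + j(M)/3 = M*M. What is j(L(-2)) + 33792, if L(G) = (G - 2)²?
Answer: 34551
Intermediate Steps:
L(G) = (-2 + G)²
j(M) = -9 + 3*M² (j(M) = -9 + 3*(M*M) = -9 + 3*M²)
j(L(-2)) + 33792 = (-9 + 3*((-2 - 2)²)²) + 33792 = (-9 + 3*((-4)²)²) + 33792 = (-9 + 3*16²) + 33792 = (-9 + 3*256) + 33792 = (-9 + 768) + 33792 = 759 + 33792 = 34551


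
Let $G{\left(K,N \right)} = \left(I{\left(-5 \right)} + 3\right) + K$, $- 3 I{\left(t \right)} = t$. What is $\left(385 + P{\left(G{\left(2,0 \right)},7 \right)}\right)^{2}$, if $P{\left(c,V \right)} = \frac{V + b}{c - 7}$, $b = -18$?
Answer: $174724$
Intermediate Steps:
$I{\left(t \right)} = - \frac{t}{3}$
$G{\left(K,N \right)} = \frac{14}{3} + K$ ($G{\left(K,N \right)} = \left(\left(- \frac{1}{3}\right) \left(-5\right) + 3\right) + K = \left(\frac{5}{3} + 3\right) + K = \frac{14}{3} + K$)
$P{\left(c,V \right)} = \frac{-18 + V}{-7 + c}$ ($P{\left(c,V \right)} = \frac{V - 18}{c - 7} = \frac{-18 + V}{-7 + c}$)
$\left(385 + P{\left(G{\left(2,0 \right)},7 \right)}\right)^{2} = \left(385 + \frac{-18 + 7}{-7 + \left(\frac{14}{3} + 2\right)}\right)^{2} = \left(385 + \frac{1}{-7 + \frac{20}{3}} \left(-11\right)\right)^{2} = \left(385 + \frac{1}{- \frac{1}{3}} \left(-11\right)\right)^{2} = \left(385 - -33\right)^{2} = \left(385 + 33\right)^{2} = 418^{2} = 174724$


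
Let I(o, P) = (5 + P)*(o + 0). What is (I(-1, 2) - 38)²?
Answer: 2025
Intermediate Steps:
I(o, P) = o*(5 + P) (I(o, P) = (5 + P)*o = o*(5 + P))
(I(-1, 2) - 38)² = (-(5 + 2) - 38)² = (-1*7 - 38)² = (-7 - 38)² = (-45)² = 2025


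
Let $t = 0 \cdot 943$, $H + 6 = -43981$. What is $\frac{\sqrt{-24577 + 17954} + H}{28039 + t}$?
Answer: $- \frac{43987}{28039} + \frac{i \sqrt{6623}}{28039} \approx -1.5688 + 0.0029025 i$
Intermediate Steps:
$H = -43987$ ($H = -6 - 43981 = -43987$)
$t = 0$
$\frac{\sqrt{-24577 + 17954} + H}{28039 + t} = \frac{\sqrt{-24577 + 17954} - 43987}{28039 + 0} = \frac{\sqrt{-6623} - 43987}{28039} = \left(i \sqrt{6623} - 43987\right) \frac{1}{28039} = \left(-43987 + i \sqrt{6623}\right) \frac{1}{28039} = - \frac{43987}{28039} + \frac{i \sqrt{6623}}{28039}$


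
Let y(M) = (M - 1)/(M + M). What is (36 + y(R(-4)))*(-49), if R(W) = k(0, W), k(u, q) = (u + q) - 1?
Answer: -8967/5 ≈ -1793.4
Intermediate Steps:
k(u, q) = -1 + q + u (k(u, q) = (q + u) - 1 = -1 + q + u)
R(W) = -1 + W (R(W) = -1 + W + 0 = -1 + W)
y(M) = (-1 + M)/(2*M) (y(M) = (-1 + M)/((2*M)) = (-1 + M)*(1/(2*M)) = (-1 + M)/(2*M))
(36 + y(R(-4)))*(-49) = (36 + (-1 + (-1 - 4))/(2*(-1 - 4)))*(-49) = (36 + (1/2)*(-1 - 5)/(-5))*(-49) = (36 + (1/2)*(-1/5)*(-6))*(-49) = (36 + 3/5)*(-49) = (183/5)*(-49) = -8967/5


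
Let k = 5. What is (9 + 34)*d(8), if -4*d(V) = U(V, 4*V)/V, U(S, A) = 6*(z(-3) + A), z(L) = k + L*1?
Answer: -2193/8 ≈ -274.13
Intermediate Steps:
z(L) = 5 + L (z(L) = 5 + L*1 = 5 + L)
U(S, A) = 12 + 6*A (U(S, A) = 6*((5 - 3) + A) = 6*(2 + A) = 12 + 6*A)
d(V) = -(12 + 24*V)/(4*V) (d(V) = -(12 + 6*(4*V))/(4*V) = -(12 + 24*V)/(4*V))
(9 + 34)*d(8) = (9 + 34)*(-6 - 3/8) = 43*(-6 - 3*1/8) = 43*(-6 - 3/8) = 43*(-51/8) = -2193/8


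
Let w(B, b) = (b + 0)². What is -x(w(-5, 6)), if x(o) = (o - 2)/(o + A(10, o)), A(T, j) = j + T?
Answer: -17/41 ≈ -0.41463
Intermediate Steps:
A(T, j) = T + j
w(B, b) = b²
x(o) = (-2 + o)/(10 + 2*o) (x(o) = (o - 2)/(o + (10 + o)) = (-2 + o)/(10 + 2*o))
-x(w(-5, 6)) = -(-2 + 6²)/(2*(5 + 6²)) = -(-2 + 36)/(2*(5 + 36)) = -34/(2*41) = -1*17/41 = -17/41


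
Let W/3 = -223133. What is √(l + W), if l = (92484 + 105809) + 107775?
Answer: I*√363331 ≈ 602.77*I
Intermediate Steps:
W = -669399 (W = 3*(-223133) = -669399)
l = 306068 (l = 198293 + 107775 = 306068)
√(l + W) = √(306068 - 669399) = √(-363331) = I*√363331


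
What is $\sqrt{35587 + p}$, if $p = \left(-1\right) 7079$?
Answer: $2 \sqrt{7127} \approx 168.84$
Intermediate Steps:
$p = -7079$
$\sqrt{35587 + p} = \sqrt{35587 - 7079} = \sqrt{28508} = 2 \sqrt{7127}$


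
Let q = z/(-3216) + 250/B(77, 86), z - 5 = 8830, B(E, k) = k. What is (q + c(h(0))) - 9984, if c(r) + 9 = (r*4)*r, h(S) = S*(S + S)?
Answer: -460629963/46096 ≈ -9992.8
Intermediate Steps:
z = 8835 (z = 5 + 8830 = 8835)
h(S) = 2*S² (h(S) = S*(2*S) = 2*S²)
c(r) = -9 + 4*r² (c(r) = -9 + (r*4)*r = -9 + (4*r)*r = -9 + 4*r²)
q = 7365/46096 (q = 8835/(-3216) + 250/86 = 8835*(-1/3216) + 250*(1/86) = -2945/1072 + 125/43 = 7365/46096 ≈ 0.15978)
(q + c(h(0))) - 9984 = (7365/46096 + (-9 + 4*(2*0²)²)) - 9984 = (7365/46096 + (-9 + 4*(2*0)²)) - 9984 = (7365/46096 + (-9 + 4*0²)) - 9984 = (7365/46096 + (-9 + 4*0)) - 9984 = (7365/46096 + (-9 + 0)) - 9984 = (7365/46096 - 9) - 9984 = -407499/46096 - 9984 = -460629963/46096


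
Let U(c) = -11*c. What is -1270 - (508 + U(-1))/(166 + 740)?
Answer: -383713/302 ≈ -1270.6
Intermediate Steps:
-1270 - (508 + U(-1))/(166 + 740) = -1270 - (508 - 11*(-1))/(166 + 740) = -1270 - (508 + 11)/906 = -1270 - 519/906 = -1270 - 1*173/302 = -1270 - 173/302 = -383713/302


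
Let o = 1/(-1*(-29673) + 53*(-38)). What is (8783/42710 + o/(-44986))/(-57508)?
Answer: -2732100954083/764032261874142580 ≈ -3.5759e-6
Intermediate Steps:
o = 1/27659 (o = 1/(29673 - 2014) = 1/27659 ≈ 3.6155e-5)
(8783/42710 + o/(-44986))/(-57508) = (8783/42710 + (1/27659)/(-44986))/(-57508) = (8783*(1/42710) + (1/27659)*(-1/44986))*(-1/57508) = (8783/42710 - 1/1244267774)*(-1/57508) = (2732100954083/13285669156885)*(-1/57508) = -2732100954083/764032261874142580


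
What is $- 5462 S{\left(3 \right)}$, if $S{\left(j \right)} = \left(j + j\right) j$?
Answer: $-98316$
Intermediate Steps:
$S{\left(j \right)} = 2 j^{2}$ ($S{\left(j \right)} = 2 j j = 2 j^{2}$)
$- 5462 S{\left(3 \right)} = - 5462 \cdot 2 \cdot 3^{2} = - 5462 \cdot 2 \cdot 9 = \left(-5462\right) 18 = -98316$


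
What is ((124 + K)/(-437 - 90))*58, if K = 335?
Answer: -1566/31 ≈ -50.516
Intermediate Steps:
((124 + K)/(-437 - 90))*58 = ((124 + 335)/(-437 - 90))*58 = (459/(-527))*58 = (459*(-1/527))*58 = -27/31*58 = -1566/31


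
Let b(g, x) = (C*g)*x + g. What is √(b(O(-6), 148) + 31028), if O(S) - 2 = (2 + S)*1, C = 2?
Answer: √30434 ≈ 174.45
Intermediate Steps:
O(S) = 4 + S (O(S) = 2 + (2 + S)*1 = 2 + (2 + S) = 4 + S)
b(g, x) = g + 2*g*x (b(g, x) = (2*g)*x + g = 2*g*x + g = g + 2*g*x)
√(b(O(-6), 148) + 31028) = √((4 - 6)*(1 + 2*148) + 31028) = √(-2*(1 + 296) + 31028) = √(-2*297 + 31028) = √(-594 + 31028) = √30434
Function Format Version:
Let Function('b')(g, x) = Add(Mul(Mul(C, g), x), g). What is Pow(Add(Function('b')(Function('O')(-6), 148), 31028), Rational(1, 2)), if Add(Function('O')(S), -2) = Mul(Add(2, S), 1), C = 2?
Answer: Pow(30434, Rational(1, 2)) ≈ 174.45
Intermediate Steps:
Function('O')(S) = Add(4, S) (Function('O')(S) = Add(2, Mul(Add(2, S), 1)) = Add(2, Add(2, S)) = Add(4, S))
Function('b')(g, x) = Add(g, Mul(2, g, x)) (Function('b')(g, x) = Add(Mul(Mul(2, g), x), g) = Add(Mul(2, g, x), g) = Add(g, Mul(2, g, x)))
Pow(Add(Function('b')(Function('O')(-6), 148), 31028), Rational(1, 2)) = Pow(Add(Mul(Add(4, -6), Add(1, Mul(2, 148))), 31028), Rational(1, 2)) = Pow(Add(Mul(-2, Add(1, 296)), 31028), Rational(1, 2)) = Pow(Add(Mul(-2, 297), 31028), Rational(1, 2)) = Pow(Add(-594, 31028), Rational(1, 2)) = Pow(30434, Rational(1, 2))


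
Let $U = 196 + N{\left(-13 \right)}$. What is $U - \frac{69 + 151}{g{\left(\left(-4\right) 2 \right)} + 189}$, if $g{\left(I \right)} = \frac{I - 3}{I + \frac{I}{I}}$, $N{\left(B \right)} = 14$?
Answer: $\frac{139300}{667} \approx 208.85$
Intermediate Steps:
$g{\left(I \right)} = \frac{-3 + I}{1 + I}$ ($g{\left(I \right)} = \frac{-3 + I}{I + 1} = \frac{-3 + I}{1 + I}$)
$U = 210$ ($U = 196 + 14 = 210$)
$U - \frac{69 + 151}{g{\left(\left(-4\right) 2 \right)} + 189} = 210 - \frac{69 + 151}{\frac{-3 - 8}{1 - 8} + 189} = 210 - \frac{220}{\frac{-3 - 8}{1 - 8} + 189} = 210 - \frac{220}{\frac{1}{-7} \left(-11\right) + 189} = 210 - \frac{220}{\left(- \frac{1}{7}\right) \left(-11\right) + 189} = 210 - \frac{220}{\frac{11}{7} + 189} = 210 - \frac{220}{\frac{1334}{7}} = 210 - 220 \cdot \frac{7}{1334} = 210 - \frac{770}{667} = \frac{139300}{667}$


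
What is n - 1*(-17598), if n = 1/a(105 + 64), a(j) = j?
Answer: 2974063/169 ≈ 17598.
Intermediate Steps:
n = 1/169 (n = 1/(105 + 64) = 1/169 ≈ 0.0059172)
n - 1*(-17598) = 1/169 - 1*(-17598) = 1/169 + 17598 = 2974063/169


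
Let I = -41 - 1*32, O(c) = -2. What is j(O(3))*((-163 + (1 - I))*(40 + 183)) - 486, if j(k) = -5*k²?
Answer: 396454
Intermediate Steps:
I = -73 (I = -41 - 32 = -73)
j(O(3))*((-163 + (1 - I))*(40 + 183)) - 486 = (-5*(-2)²)*((-163 + (1 - 1*(-73)))*(40 + 183)) - 486 = (-5*4)*((-163 + (1 + 73))*223) - 486 = -20*(-163 + 74)*223 - 486 = -(-1780)*223 - 486 = -20*(-19847) - 486 = 396940 - 486 = 396454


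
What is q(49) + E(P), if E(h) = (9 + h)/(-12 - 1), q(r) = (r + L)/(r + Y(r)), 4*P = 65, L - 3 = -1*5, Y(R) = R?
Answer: -3727/2548 ≈ -1.4627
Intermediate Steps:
L = -2 (L = 3 - 1*5 = 3 - 5 = -2)
P = 65/4 (P = (¼)*65 = 65/4 ≈ 16.250)
q(r) = (-2 + r)/(2*r) (q(r) = (r - 2)/(r + r) = (-2 + r)/((2*r)) = (-2 + r)*(1/(2*r)) = (-2 + r)/(2*r))
E(h) = -9/13 - h/13 (E(h) = (9 + h)/(-13) = (9 + h)*(-1/13) = -9/13 - h/13)
q(49) + E(P) = (½)*(-2 + 49)/49 + (-9/13 - 1/13*65/4) = (½)*(1/49)*47 + (-9/13 - 5/4) = 47/98 - 101/52 = -3727/2548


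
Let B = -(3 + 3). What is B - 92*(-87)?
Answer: 7998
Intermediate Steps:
B = -6 (B = -1*6 = -6)
B - 92*(-87) = -6 - 92*(-87) = -6 + 8004 = 7998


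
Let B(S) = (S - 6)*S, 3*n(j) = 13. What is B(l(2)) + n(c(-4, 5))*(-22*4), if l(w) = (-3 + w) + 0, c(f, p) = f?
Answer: -1123/3 ≈ -374.33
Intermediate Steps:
n(j) = 13/3 (n(j) = (1/3)*13 = 13/3)
l(w) = -3 + w
B(S) = S*(-6 + S) (B(S) = (-6 + S)*S = S*(-6 + S))
B(l(2)) + n(c(-4, 5))*(-22*4) = (-3 + 2)*(-6 + (-3 + 2)) + 13*(-22*4)/3 = -(-6 - 1) + (13/3)*(-88) = -1*(-7) - 1144/3 = 7 - 1144/3 = -1123/3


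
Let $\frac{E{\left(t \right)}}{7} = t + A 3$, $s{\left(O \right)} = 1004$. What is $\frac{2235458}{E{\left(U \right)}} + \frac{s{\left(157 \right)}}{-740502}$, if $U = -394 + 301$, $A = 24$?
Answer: $- \frac{39413363512}{2591757} \approx -15207.0$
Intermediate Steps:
$U = -93$
$E{\left(t \right)} = 504 + 7 t$ ($E{\left(t \right)} = 7 \left(t + 24 \cdot 3\right) = 7 \left(t + 72\right) = 7 \left(72 + t\right) = 504 + 7 t$)
$\frac{2235458}{E{\left(U \right)}} + \frac{s{\left(157 \right)}}{-740502} = \frac{2235458}{504 + 7 \left(-93\right)} + \frac{1004}{-740502} = \frac{2235458}{504 - 651} + 1004 \left(- \frac{1}{740502}\right) = \frac{2235458}{-147} - \frac{502}{370251} = 2235458 \left(- \frac{1}{147}\right) - \frac{502}{370251} = - \frac{2235458}{147} - \frac{502}{370251} = - \frac{39413363512}{2591757}$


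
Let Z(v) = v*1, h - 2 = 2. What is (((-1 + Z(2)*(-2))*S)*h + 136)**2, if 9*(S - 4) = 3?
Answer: 21904/9 ≈ 2433.8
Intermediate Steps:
h = 4 (h = 2 + 2 = 4)
S = 13/3 (S = 4 + (1/9)*3 = 4 + 1/3 = 13/3 ≈ 4.3333)
Z(v) = v
(((-1 + Z(2)*(-2))*S)*h + 136)**2 = (((-1 + 2*(-2))*(13/3))*4 + 136)**2 = (((-1 - 4)*(13/3))*4 + 136)**2 = (-5*13/3*4 + 136)**2 = (-65/3*4 + 136)**2 = (-260/3 + 136)**2 = (148/3)**2 = 21904/9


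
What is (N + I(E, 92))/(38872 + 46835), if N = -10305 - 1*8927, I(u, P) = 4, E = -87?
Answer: -19228/85707 ≈ -0.22435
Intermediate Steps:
N = -19232 (N = -10305 - 8927 = -19232)
(N + I(E, 92))/(38872 + 46835) = (-19232 + 4)/(38872 + 46835) = -19228/85707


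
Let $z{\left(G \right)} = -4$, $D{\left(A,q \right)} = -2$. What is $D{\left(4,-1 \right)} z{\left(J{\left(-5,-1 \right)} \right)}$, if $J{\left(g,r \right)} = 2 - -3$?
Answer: $8$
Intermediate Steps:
$J{\left(g,r \right)} = 5$ ($J{\left(g,r \right)} = 2 + 3 = 5$)
$D{\left(4,-1 \right)} z{\left(J{\left(-5,-1 \right)} \right)} = \left(-2\right) \left(-4\right) = 8$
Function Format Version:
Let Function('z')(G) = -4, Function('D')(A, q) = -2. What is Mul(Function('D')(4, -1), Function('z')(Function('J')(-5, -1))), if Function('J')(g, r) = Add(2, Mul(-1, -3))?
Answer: 8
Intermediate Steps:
Function('J')(g, r) = 5 (Function('J')(g, r) = Add(2, 3) = 5)
Mul(Function('D')(4, -1), Function('z')(Function('J')(-5, -1))) = Mul(-2, -4) = 8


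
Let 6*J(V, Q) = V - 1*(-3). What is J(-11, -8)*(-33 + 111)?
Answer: -104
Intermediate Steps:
J(V, Q) = ½ + V/6 (J(V, Q) = (V - 1*(-3))/6 = (V + 3)/6 = (3 + V)/6 = ½ + V/6)
J(-11, -8)*(-33 + 111) = (½ + (⅙)*(-11))*(-33 + 111) = (½ - 11/6)*78 = -4/3*78 = -104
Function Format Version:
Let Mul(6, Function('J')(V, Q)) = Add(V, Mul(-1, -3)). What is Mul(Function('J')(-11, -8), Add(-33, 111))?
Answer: -104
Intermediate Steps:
Function('J')(V, Q) = Add(Rational(1, 2), Mul(Rational(1, 6), V)) (Function('J')(V, Q) = Mul(Rational(1, 6), Add(V, Mul(-1, -3))) = Mul(Rational(1, 6), Add(V, 3)) = Mul(Rational(1, 6), Add(3, V)) = Add(Rational(1, 2), Mul(Rational(1, 6), V)))
Mul(Function('J')(-11, -8), Add(-33, 111)) = Mul(Add(Rational(1, 2), Mul(Rational(1, 6), -11)), Add(-33, 111)) = Mul(Add(Rational(1, 2), Rational(-11, 6)), 78) = Mul(Rational(-4, 3), 78) = -104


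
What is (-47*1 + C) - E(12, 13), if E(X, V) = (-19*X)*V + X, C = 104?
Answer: 3009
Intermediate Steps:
E(X, V) = X - 19*V*X (E(X, V) = -19*V*X + X = X - 19*V*X)
(-47*1 + C) - E(12, 13) = (-47*1 + 104) - 12*(1 - 19*13) = (-47 + 104) - 12*(1 - 247) = 57 - 12*(-246) = 57 - 1*(-2952) = 57 + 2952 = 3009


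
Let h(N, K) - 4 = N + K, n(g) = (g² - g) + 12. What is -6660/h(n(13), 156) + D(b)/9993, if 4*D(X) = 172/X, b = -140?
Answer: -1164685913/57359820 ≈ -20.305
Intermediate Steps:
n(g) = 12 + g² - g
h(N, K) = 4 + K + N (h(N, K) = 4 + (N + K) = 4 + (K + N) = 4 + K + N)
D(X) = 43/X (D(X) = (172/X)/4 = 43/X)
-6660/h(n(13), 156) + D(b)/9993 = -6660/(4 + 156 + (12 + 13² - 1*13)) + (43/(-140))/9993 = -6660/(4 + 156 + (12 + 169 - 13)) + (43*(-1/140))*(1/9993) = -6660/(4 + 156 + 168) - 43/140*1/9993 = -6660/328 - 43/1399020 = -6660*1/328 - 43/1399020 = -1665/82 - 43/1399020 = -1164685913/57359820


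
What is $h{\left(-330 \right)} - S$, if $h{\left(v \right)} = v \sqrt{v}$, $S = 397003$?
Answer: $-397003 - 330 i \sqrt{330} \approx -3.97 \cdot 10^{5} - 5994.8 i$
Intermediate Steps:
$h{\left(v \right)} = v^{\frac{3}{2}}$
$h{\left(-330 \right)} - S = \left(-330\right)^{\frac{3}{2}} - 397003 = - 330 i \sqrt{330} - 397003 = -397003 - 330 i \sqrt{330}$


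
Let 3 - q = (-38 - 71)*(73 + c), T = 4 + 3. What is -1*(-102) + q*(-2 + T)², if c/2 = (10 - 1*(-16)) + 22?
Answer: 460702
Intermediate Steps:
T = 7
c = 96 (c = 2*((10 - 1*(-16)) + 22) = 2*((10 + 16) + 22) = 2*(26 + 22) = 2*48 = 96)
q = 18424 (q = 3 - (-38 - 71)*(73 + 96) = 3 - (-109)*169 = 3 - 1*(-18421) = 3 + 18421 = 18424)
-1*(-102) + q*(-2 + T)² = -1*(-102) + 18424*(-2 + 7)² = 102 + 18424*5² = 102 + 18424*25 = 102 + 460600 = 460702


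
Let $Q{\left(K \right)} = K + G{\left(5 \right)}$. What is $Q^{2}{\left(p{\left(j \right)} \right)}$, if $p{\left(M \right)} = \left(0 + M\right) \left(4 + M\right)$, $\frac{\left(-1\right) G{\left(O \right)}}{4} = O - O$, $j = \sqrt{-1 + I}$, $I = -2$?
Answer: $-39 - 24 i \sqrt{3} \approx -39.0 - 41.569 i$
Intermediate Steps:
$j = i \sqrt{3}$ ($j = \sqrt{-1 - 2} = \sqrt{-3} = i \sqrt{3} \approx 1.732 i$)
$G{\left(O \right)} = 0$ ($G{\left(O \right)} = - 4 \left(O - O\right) = \left(-4\right) 0 = 0$)
$p{\left(M \right)} = M \left(4 + M\right)$
$Q{\left(K \right)} = K$ ($Q{\left(K \right)} = K + 0 = K$)
$Q^{2}{\left(p{\left(j \right)} \right)} = \left(i \sqrt{3} \left(4 + i \sqrt{3}\right)\right)^{2} = - 3 \left(4 + i \sqrt{3}\right)^{2}$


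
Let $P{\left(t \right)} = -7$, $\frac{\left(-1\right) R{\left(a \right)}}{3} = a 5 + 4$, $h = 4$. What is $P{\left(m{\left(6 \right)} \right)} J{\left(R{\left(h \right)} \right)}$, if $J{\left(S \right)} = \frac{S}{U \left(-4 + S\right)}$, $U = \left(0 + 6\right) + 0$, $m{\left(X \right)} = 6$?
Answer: $- \frac{21}{19} \approx -1.1053$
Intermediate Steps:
$R{\left(a \right)} = -12 - 15 a$ ($R{\left(a \right)} = - 3 \left(a 5 + 4\right) = - 3 \left(5 a + 4\right) = - 3 \left(4 + 5 a\right) = -12 - 15 a$)
$U = 6$ ($U = 6 + 0 = 6$)
$J{\left(S \right)} = \frac{S}{-24 + 6 S}$ ($J{\left(S \right)} = \frac{S}{6 \left(-4 + S\right)} = \frac{S}{-24 + 6 S}$)
$P{\left(m{\left(6 \right)} \right)} J{\left(R{\left(h \right)} \right)} = - 7 \frac{-12 - 60}{6 \left(-4 - 72\right)} = - 7 \cdot \frac{1}{6} \left(-72\right) \frac{1}{-4 - 72} = - 7 \cdot \frac{1}{6} \left(-72\right) \frac{1}{-76} = - 7 \cdot \frac{1}{6} \left(-72\right) \left(- \frac{1}{76}\right) = \left(-7\right) \frac{3}{19} = - \frac{21}{19}$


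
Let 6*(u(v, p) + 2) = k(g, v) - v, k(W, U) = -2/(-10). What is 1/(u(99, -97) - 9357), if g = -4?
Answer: -15/140632 ≈ -0.00010666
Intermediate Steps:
k(W, U) = ⅕ (k(W, U) = -2*(-⅒) = ⅕)
u(v, p) = -59/30 - v/6 (u(v, p) = -2 + (⅕ - v)/6 = -2 + (1/30 - v/6) = -59/30 - v/6)
1/(u(99, -97) - 9357) = 1/((-59/30 - ⅙*99) - 9357) = 1/((-59/30 - 33/2) - 9357) = 1/(-277/15 - 9357) = 1/(-140632/15) = -15/140632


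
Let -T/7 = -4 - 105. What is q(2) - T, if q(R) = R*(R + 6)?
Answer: -747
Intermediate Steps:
q(R) = R*(6 + R)
T = 763 (T = -7*(-4 - 105) = -7*(-109) = 763)
q(2) - T = 2*(6 + 2) - 1*763 = 2*8 - 763 = 16 - 763 = -747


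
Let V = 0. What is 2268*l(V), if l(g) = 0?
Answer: 0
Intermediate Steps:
2268*l(V) = 2268*0 = 0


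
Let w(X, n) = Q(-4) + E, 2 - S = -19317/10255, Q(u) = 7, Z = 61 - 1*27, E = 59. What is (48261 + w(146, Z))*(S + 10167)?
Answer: 5040622664724/10255 ≈ 4.9153e+8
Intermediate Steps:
Z = 34 (Z = 61 - 27 = 34)
S = 39827/10255 (S = 2 - (-19317)/10255 = 2 - 1*(-19317/10255) = 2 + 19317/10255 = 39827/10255 ≈ 3.8837)
w(X, n) = 66 (w(X, n) = 7 + 59 = 66)
(48261 + w(146, Z))*(S + 10167) = (48261 + 66)*(39827/10255 + 10167) = 48327*(104302412/10255) = 5040622664724/10255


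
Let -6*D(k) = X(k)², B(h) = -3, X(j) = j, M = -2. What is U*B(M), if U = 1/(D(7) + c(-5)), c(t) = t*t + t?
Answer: -18/71 ≈ -0.25352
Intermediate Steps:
c(t) = t + t² (c(t) = t² + t = t + t²)
D(k) = -k²/6
U = 6/71 (U = 1/(-⅙*7² - 5*(1 - 5)) = 1/(-⅙*49 - 5*(-4)) = 1/(-49/6 + 20) = 1/(71/6) = 6/71 ≈ 0.084507)
U*B(M) = (6/71)*(-3) = -18/71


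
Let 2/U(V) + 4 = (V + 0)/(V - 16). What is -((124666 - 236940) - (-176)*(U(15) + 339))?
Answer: 999942/19 ≈ 52629.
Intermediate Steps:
U(V) = 2/(-4 + V/(-16 + V)) (U(V) = 2/(-4 + (V + 0)/(V - 16)) = 2/(-4 + V/(-16 + V)))
-((124666 - 236940) - (-176)*(U(15) + 339)) = -((124666 - 236940) - (-176)*(2*(16 - 1*15)/(-64 + 3*15) + 339)) = -(-112274 - (-176)*(2*(16 - 15)/(-64 + 45) + 339)) = -(-112274 - (-176)*(2*1/(-19) + 339)) = -(-112274 - (-176)*(2*(-1/19)*1 + 339)) = -(-112274 - (-176)*(-2/19 + 339)) = -(-112274 - (-176)*6439/19) = -(-112274 - 1*(-1133264/19)) = -(-112274 + 1133264/19) = -1*(-999942/19) = 999942/19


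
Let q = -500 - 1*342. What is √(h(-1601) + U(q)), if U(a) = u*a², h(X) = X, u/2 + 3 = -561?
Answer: I*√799712993 ≈ 28279.0*I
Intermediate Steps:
u = -1128 (u = -6 + 2*(-561) = -6 - 1122 = -1128)
q = -842 (q = -500 - 342 = -842)
U(a) = -1128*a²
√(h(-1601) + U(q)) = √(-1601 - 1128*(-842)²) = √(-1601 - 1128*708964) = √(-1601 - 799711392) = √(-799712993) = I*√799712993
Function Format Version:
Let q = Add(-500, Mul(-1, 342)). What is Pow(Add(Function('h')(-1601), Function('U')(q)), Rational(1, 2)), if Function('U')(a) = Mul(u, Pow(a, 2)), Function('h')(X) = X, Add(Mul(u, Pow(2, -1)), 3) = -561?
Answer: Mul(I, Pow(799712993, Rational(1, 2))) ≈ Mul(28279., I)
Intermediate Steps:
u = -1128 (u = Add(-6, Mul(2, -561)) = Add(-6, -1122) = -1128)
q = -842 (q = Add(-500, -342) = -842)
Function('U')(a) = Mul(-1128, Pow(a, 2))
Pow(Add(Function('h')(-1601), Function('U')(q)), Rational(1, 2)) = Pow(Add(-1601, Mul(-1128, Pow(-842, 2))), Rational(1, 2)) = Pow(Add(-1601, Mul(-1128, 708964)), Rational(1, 2)) = Pow(Add(-1601, -799711392), Rational(1, 2)) = Pow(-799712993, Rational(1, 2)) = Mul(I, Pow(799712993, Rational(1, 2)))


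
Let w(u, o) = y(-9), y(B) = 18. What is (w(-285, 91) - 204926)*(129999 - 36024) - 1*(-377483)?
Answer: -19255851817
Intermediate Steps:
w(u, o) = 18
(w(-285, 91) - 204926)*(129999 - 36024) - 1*(-377483) = (18 - 204926)*(129999 - 36024) - 1*(-377483) = -204908*93975 + 377483 = -19256229300 + 377483 = -19255851817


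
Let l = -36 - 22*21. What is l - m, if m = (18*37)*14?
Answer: -9822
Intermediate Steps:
m = 9324 (m = 666*14 = 9324)
l = -498 (l = -36 - 462 = -498)
l - m = -498 - 1*9324 = -498 - 9324 = -9822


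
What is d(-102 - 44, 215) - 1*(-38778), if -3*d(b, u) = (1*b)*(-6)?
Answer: 38486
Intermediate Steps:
d(b, u) = 2*b (d(b, u) = -1*b*(-6)/3 = -b*(-6)/3 = -(-2)*b = 2*b)
d(-102 - 44, 215) - 1*(-38778) = 2*(-102 - 44) - 1*(-38778) = 2*(-146) + 38778 = -292 + 38778 = 38486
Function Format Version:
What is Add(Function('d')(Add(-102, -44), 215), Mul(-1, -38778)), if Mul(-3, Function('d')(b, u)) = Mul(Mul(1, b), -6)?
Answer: 38486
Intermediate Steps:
Function('d')(b, u) = Mul(2, b) (Function('d')(b, u) = Mul(Rational(-1, 3), Mul(Mul(1, b), -6)) = Mul(Rational(-1, 3), Mul(b, -6)) = Mul(Rational(-1, 3), Mul(-6, b)) = Mul(2, b))
Add(Function('d')(Add(-102, -44), 215), Mul(-1, -38778)) = Add(Mul(2, Add(-102, -44)), Mul(-1, -38778)) = Add(Mul(2, -146), 38778) = Add(-292, 38778) = 38486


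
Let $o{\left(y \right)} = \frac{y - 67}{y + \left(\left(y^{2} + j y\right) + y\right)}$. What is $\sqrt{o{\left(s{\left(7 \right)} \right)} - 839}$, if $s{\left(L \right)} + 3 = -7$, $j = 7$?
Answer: $\frac{i \sqrt{84670}}{10} \approx 29.098 i$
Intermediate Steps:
$s{\left(L \right)} = -10$ ($s{\left(L \right)} = -3 - 7 = -10$)
$o{\left(y \right)} = \frac{-67 + y}{y^{2} + 9 y}$ ($o{\left(y \right)} = \frac{y - 67}{y + \left(\left(y^{2} + 7 y\right) + y\right)} = \frac{-67 + y}{y + \left(y^{2} + 8 y\right)} = \frac{-67 + y}{y^{2} + 9 y}$)
$\sqrt{o{\left(s{\left(7 \right)} \right)} - 839} = \sqrt{\frac{-67 - 10}{\left(-10\right) \left(9 - 10\right)} - 839} = \sqrt{\left(- \frac{1}{10}\right) \frac{1}{-1} \left(-77\right) - 839} = \sqrt{\left(- \frac{1}{10}\right) \left(-1\right) \left(-77\right) - 839} = \sqrt{- \frac{77}{10} - 839} = \sqrt{- \frac{8467}{10}} = \frac{i \sqrt{84670}}{10}$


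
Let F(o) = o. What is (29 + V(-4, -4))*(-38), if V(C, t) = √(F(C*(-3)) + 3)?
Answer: -1102 - 38*√15 ≈ -1249.2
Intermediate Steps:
V(C, t) = √(3 - 3*C) (V(C, t) = √(C*(-3) + 3) = √(-3*C + 3) = √(3 - 3*C))
(29 + V(-4, -4))*(-38) = (29 + √(3 - 3*(-4)))*(-38) = (29 + √(3 + 12))*(-38) = (29 + √15)*(-38) = -1102 - 38*√15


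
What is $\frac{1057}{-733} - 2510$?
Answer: $- \frac{1840887}{733} \approx -2511.4$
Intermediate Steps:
$\frac{1057}{-733} - 2510 = 1057 \left(- \frac{1}{733}\right) - 2510 = - \frac{1057}{733} - 2510 = - \frac{1840887}{733}$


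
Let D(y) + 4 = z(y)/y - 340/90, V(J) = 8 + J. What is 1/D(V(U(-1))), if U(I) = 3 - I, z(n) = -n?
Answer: -9/79 ≈ -0.11392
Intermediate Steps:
D(y) = -79/9 (D(y) = -4 + ((-y)/y - 340/90) = -4 + (-1 - 340*1/90) = -4 + (-1 - 34/9) = -4 - 43/9 = -79/9)
1/D(V(U(-1))) = 1/(-79/9) = -9/79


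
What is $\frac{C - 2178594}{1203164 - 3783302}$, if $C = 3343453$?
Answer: $- \frac{1164859}{2580138} \approx -0.45147$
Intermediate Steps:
$\frac{C - 2178594}{1203164 - 3783302} = \frac{3343453 - 2178594}{1203164 - 3783302} = \frac{1164859}{-2580138} = 1164859 \left(- \frac{1}{2580138}\right) = - \frac{1164859}{2580138}$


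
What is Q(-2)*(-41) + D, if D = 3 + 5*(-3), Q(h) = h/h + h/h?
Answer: -94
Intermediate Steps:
Q(h) = 2 (Q(h) = 1 + 1 = 2)
D = -12 (D = 3 - 15 = -12)
Q(-2)*(-41) + D = 2*(-41) - 12 = -82 - 12 = -94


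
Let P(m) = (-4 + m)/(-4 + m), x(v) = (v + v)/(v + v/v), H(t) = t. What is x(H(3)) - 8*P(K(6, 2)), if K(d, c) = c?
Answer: -13/2 ≈ -6.5000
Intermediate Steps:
x(v) = 2*v/(1 + v) (x(v) = (2*v)/(v + 1) = (2*v)/(1 + v) = 2*v/(1 + v))
P(m) = 1
x(H(3)) - 8*P(K(6, 2)) = 2*3/(1 + 3) - 8*1 = 2*3/4 - 8 = 2*3*(1/4) - 8 = 3/2 - 8 = -13/2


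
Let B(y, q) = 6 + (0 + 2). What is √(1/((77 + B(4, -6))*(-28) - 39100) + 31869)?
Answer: √13708373854030/20740 ≈ 178.52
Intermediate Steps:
B(y, q) = 8 (B(y, q) = 6 + 2 = 8)
√(1/((77 + B(4, -6))*(-28) - 39100) + 31869) = √(1/((77 + 8)*(-28) - 39100) + 31869) = √(1/(85*(-28) - 39100) + 31869) = √(1/(-2380 - 39100) + 31869) = √(1/(-41480) + 31869) = √(-1/41480 + 31869) = √(1321926119/41480) = √13708373854030/20740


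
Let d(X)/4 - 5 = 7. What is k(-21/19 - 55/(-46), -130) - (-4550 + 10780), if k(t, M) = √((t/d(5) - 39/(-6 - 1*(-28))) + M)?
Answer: -6230 + I*√1753840343310/115368 ≈ -6230.0 + 11.479*I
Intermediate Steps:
d(X) = 48 (d(X) = 20 + 4*7 = 20 + 28 = 48)
k(t, M) = √(-39/22 + M + t/48) (k(t, M) = √((t/48 - 39/(-6 - 1*(-28))) + M) = √((t*(1/48) - 39/(-6 + 28)) + M) = √((t/48 - 39/22) + M) = √((-39/22 + t/48) + M) = √(-39/22 + M + t/48))
k(-21/19 - 55/(-46), -130) - (-4550 + 10780) = √(-30888 + 363*(-21/19 - 55/(-46)) + 17424*(-130))/132 - (-4550 + 10780) = √(-30888 + 363*(-21*1/19 - 55*(-1/46)) - 2265120)/132 - 1*6230 = √(-30888 + 363*(-21/19 + 55/46) - 2265120)/132 - 6230 = √(-30888 + 363*(79/874) - 2265120)/132 - 6230 = √(-30888 + 28677/874 - 2265120)/132 - 6230 = √(-2006682315/874)/132 - 6230 = (I*√1753840343310/874)/132 - 6230 = I*√1753840343310/115368 - 6230 = -6230 + I*√1753840343310/115368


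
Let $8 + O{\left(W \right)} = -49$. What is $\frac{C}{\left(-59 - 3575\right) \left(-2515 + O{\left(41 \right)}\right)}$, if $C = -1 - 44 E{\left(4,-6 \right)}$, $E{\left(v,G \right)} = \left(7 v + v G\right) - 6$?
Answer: $\frac{87}{9346648} \approx 9.3081 \cdot 10^{-6}$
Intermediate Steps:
$E{\left(v,G \right)} = -6 + 7 v + G v$ ($E{\left(v,G \right)} = \left(7 v + G v\right) - 6 = -6 + 7 v + G v$)
$O{\left(W \right)} = -57$ ($O{\left(W \right)} = -8 - 49 = -57$)
$C = 87$ ($C = -1 - 44 \left(-6 + 7 \cdot 4 - 24\right) = -1 - 44 \left(-6 + 28 - 24\right) = -1 - -88 = -1 + 88 = 87$)
$\frac{C}{\left(-59 - 3575\right) \left(-2515 + O{\left(41 \right)}\right)} = \frac{87}{\left(-59 - 3575\right) \left(-2515 - 57\right)} = \frac{87}{\left(-3634\right) \left(-2572\right)} = \frac{87}{9346648}$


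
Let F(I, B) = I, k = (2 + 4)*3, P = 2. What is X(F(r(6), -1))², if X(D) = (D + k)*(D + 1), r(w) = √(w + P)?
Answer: 3564 + 1976*√2 ≈ 6358.5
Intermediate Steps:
k = 18 (k = 6*3 = 18)
r(w) = √(2 + w) (r(w) = √(w + 2) = √(2 + w))
X(D) = (1 + D)*(18 + D) (X(D) = (D + 18)*(D + 1) = (18 + D)*(1 + D) = (1 + D)*(18 + D))
X(F(r(6), -1))² = (18 + (√(2 + 6))² + 19*√(2 + 6))² = (18 + (√8)² + 19*√8)² = (18 + (2*√2)² + 19*(2*√2))² = (18 + 8 + 38*√2)² = (26 + 38*√2)²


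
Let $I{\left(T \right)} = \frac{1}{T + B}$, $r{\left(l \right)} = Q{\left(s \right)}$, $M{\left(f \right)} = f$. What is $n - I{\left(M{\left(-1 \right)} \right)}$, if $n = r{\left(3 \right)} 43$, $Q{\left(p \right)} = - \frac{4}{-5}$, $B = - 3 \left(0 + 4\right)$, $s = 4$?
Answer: $\frac{2241}{65} \approx 34.477$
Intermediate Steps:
$B = -12$ ($B = \left(-3\right) 4 = -12$)
$Q{\left(p \right)} = \frac{4}{5}$ ($Q{\left(p \right)} = \left(-4\right) \left(- \frac{1}{5}\right) = \frac{4}{5}$)
$r{\left(l \right)} = \frac{4}{5}$
$I{\left(T \right)} = \frac{1}{-12 + T}$ ($I{\left(T \right)} = \frac{1}{T - 12} = \frac{1}{-12 + T}$)
$n = \frac{172}{5}$ ($n = \frac{4}{5} \cdot 43 = \frac{172}{5} \approx 34.4$)
$n - I{\left(M{\left(-1 \right)} \right)} = \frac{172}{5} - \frac{1}{-12 - 1} = \frac{172}{5} - \frac{1}{-13} = \frac{172}{5} - - \frac{1}{13} = \frac{172}{5} + \frac{1}{13} = \frac{2241}{65}$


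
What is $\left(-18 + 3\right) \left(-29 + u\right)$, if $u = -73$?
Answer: $1530$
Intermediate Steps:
$\left(-18 + 3\right) \left(-29 + u\right) = \left(-18 + 3\right) \left(-29 - 73\right) = \left(-15\right) \left(-102\right) = 1530$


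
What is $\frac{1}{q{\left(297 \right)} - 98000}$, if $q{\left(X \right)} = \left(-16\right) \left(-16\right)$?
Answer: $- \frac{1}{97744} \approx -1.0231 \cdot 10^{-5}$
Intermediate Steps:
$q{\left(X \right)} = 256$
$\frac{1}{q{\left(297 \right)} - 98000} = \frac{1}{256 - 98000} = \frac{1}{-97744} = - \frac{1}{97744}$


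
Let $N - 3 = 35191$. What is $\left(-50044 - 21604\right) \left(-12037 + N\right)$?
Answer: $-1659152736$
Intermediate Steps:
$N = 35194$ ($N = 3 + 35191 = 35194$)
$\left(-50044 - 21604\right) \left(-12037 + N\right) = \left(-50044 - 21604\right) \left(-12037 + 35194\right) = \left(-71648\right) 23157 = -1659152736$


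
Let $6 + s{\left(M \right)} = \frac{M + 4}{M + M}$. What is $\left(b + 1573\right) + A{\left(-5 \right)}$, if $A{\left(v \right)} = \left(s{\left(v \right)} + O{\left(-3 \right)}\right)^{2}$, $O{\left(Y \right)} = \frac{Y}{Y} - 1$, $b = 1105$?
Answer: $\frac{271281}{100} \approx 2712.8$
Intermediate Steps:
$O{\left(Y \right)} = 0$ ($O{\left(Y \right)} = 1 - 1 = 0$)
$s{\left(M \right)} = -6 + \frac{4 + M}{2 M}$ ($s{\left(M \right)} = -6 + \frac{M + 4}{M + M} = -6 + \frac{4 + M}{2 M}$)
$A{\left(v \right)} = \left(- \frac{11}{2} + \frac{2}{v}\right)^{2}$ ($A{\left(v \right)} = \left(\left(- \frac{11}{2} + \frac{2}{v}\right) + 0\right)^{2} = \left(- \frac{11}{2} + \frac{2}{v}\right)^{2}$)
$\left(b + 1573\right) + A{\left(-5 \right)} = \left(1105 + 1573\right) + \frac{\left(-4 + 11 \left(-5\right)\right)^{2}}{4 \cdot 25} = 2678 + \frac{1}{4} \cdot \frac{1}{25} \left(-4 - 55\right)^{2} = 2678 + \frac{1}{4} \cdot \frac{1}{25} \left(-59\right)^{2} = 2678 + \frac{1}{4} \cdot \frac{1}{25} \cdot 3481 = 2678 + \frac{3481}{100} = \frac{271281}{100}$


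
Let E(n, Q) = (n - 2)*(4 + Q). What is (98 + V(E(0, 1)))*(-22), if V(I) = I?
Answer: -1936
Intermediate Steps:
E(n, Q) = (-2 + n)*(4 + Q)
(98 + V(E(0, 1)))*(-22) = (98 + (-8 - 2*1 + 4*0 + 1*0))*(-22) = (98 + (-8 - 2 + 0 + 0))*(-22) = (98 - 10)*(-22) = 88*(-22) = -1936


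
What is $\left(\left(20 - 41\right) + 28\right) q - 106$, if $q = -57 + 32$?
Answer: $-281$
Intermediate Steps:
$q = -25$
$\left(\left(20 - 41\right) + 28\right) q - 106 = \left(\left(20 - 41\right) + 28\right) \left(-25\right) - 106 = \left(-21 + 28\right) \left(-25\right) - 106 = 7 \left(-25\right) - 106 = -175 - 106 = -281$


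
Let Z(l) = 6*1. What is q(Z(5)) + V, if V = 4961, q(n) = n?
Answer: 4967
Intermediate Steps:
Z(l) = 6
q(Z(5)) + V = 6 + 4961 = 4967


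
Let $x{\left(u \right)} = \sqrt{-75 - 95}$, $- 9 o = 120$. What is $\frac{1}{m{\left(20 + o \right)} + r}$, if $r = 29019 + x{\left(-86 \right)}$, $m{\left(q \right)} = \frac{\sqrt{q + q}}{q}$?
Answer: $\frac{10}{290190 + \sqrt{30} + 10 i \sqrt{170}} \approx 3.446 \cdot 10^{-5} - 1.5483 \cdot 10^{-8} i$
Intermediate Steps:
$o = - \frac{40}{3}$ ($o = \left(- \frac{1}{9}\right) 120 = - \frac{40}{3} \approx -13.333$)
$x{\left(u \right)} = i \sqrt{170}$ ($x{\left(u \right)} = \sqrt{-170} = i \sqrt{170}$)
$m{\left(q \right)} = \frac{\sqrt{2}}{\sqrt{q}}$ ($m{\left(q \right)} = \frac{\sqrt{2 q}}{q} = \frac{\sqrt{2} \sqrt{q}}{q} = \frac{\sqrt{2}}{\sqrt{q}}$)
$r = 29019 + i \sqrt{170} \approx 29019.0 + 13.038 i$
$\frac{1}{m{\left(20 + o \right)} + r} = \frac{1}{\frac{\sqrt{2}}{\sqrt{20 - \frac{40}{3}}} + \left(29019 + i \sqrt{170}\right)} = \frac{1}{\frac{\sqrt{2}}{\frac{2}{3} \sqrt{15}} + \left(29019 + i \sqrt{170}\right)} = \frac{1}{\sqrt{2} \frac{\sqrt{15}}{10} + \left(29019 + i \sqrt{170}\right)} = \frac{1}{\frac{\sqrt{30}}{10} + \left(29019 + i \sqrt{170}\right)} = \frac{1}{29019 + \frac{\sqrt{30}}{10} + i \sqrt{170}}$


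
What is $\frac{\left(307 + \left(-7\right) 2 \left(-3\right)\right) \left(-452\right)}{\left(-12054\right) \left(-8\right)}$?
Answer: $- \frac{39437}{24108} \approx -1.6358$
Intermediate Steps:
$\frac{\left(307 + \left(-7\right) 2 \left(-3\right)\right) \left(-452\right)}{\left(-12054\right) \left(-8\right)} = \frac{\left(307 - -42\right) \left(-452\right)}{96432} = \left(307 + 42\right) \left(-452\right) \frac{1}{96432} = 349 \left(-452\right) \frac{1}{96432} = \left(-157748\right) \frac{1}{96432} = - \frac{39437}{24108}$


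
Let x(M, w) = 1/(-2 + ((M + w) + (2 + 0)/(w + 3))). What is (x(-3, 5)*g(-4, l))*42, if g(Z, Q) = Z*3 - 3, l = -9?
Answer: -2520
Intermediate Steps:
g(Z, Q) = -3 + 3*Z (g(Z, Q) = 3*Z - 3 = -3 + 3*Z)
x(M, w) = 1/(-2 + M + w + 2/(3 + w)) (x(M, w) = 1/(-2 + ((M + w) + 2/(3 + w))) = 1/(-2 + (M + w + 2/(3 + w))) = 1/(-2 + M + w + 2/(3 + w)))
(x(-3, 5)*g(-4, l))*42 = (((3 + 5)/(-4 + 5 + 5**2 + 3*(-3) - 3*5))*(-3 + 3*(-4)))*42 = ((8/(-4 + 5 + 25 - 9 - 15))*(-3 - 12))*42 = ((8/2)*(-15))*42 = (((1/2)*8)*(-15))*42 = (4*(-15))*42 = -60*42 = -2520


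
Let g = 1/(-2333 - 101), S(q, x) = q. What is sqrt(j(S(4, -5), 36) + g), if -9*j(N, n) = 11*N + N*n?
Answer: I*sqrt(1113800834)/7302 ≈ 4.5705*I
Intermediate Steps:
g = -1/2434 (g = 1/(-2434) = -1/2434 ≈ -0.00041085)
j(N, n) = -11*N/9 - N*n/9 (j(N, n) = -(11*N + N*n)/9 = -11*N/9 - N*n/9)
sqrt(j(S(4, -5), 36) + g) = sqrt(-1/9*4*(11 + 36) - 1/2434) = sqrt(-1/9*4*47 - 1/2434) = sqrt(-188/9 - 1/2434) = sqrt(-457601/21906) = I*sqrt(1113800834)/7302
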